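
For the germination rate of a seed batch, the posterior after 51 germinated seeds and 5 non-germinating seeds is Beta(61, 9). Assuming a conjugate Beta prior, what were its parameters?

A Beta(a, b) prior with s successes and f failures in binomial data gives a Beta(a+s, b+f) posterior.
Subtract the data counts: 61−51=10, 9−5=4.

Beta(10, 4)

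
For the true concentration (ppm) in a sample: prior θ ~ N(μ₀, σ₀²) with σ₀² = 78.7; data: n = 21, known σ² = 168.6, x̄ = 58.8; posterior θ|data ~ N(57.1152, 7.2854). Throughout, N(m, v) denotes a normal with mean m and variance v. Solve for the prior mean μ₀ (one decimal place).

μ₀ = 40.6

With known observation variance, the Normal–Normal posterior has precision τ_n = τ₀ + n/σ² and mean μ_n = (τ₀μ₀ + (n/σ²)x̄)/τ_n.
Here τ₀ = 1/78.7 = 0.012706 and τ_data = 21/168.6 = 0.124555, so τ_n = 0.137261.
Rearranging for μ₀: μ₀ = (μ_n·τ_n − τ_data·x̄)/τ₀ = (57.1152·0.137261 − 0.124555·58.8) / 0.012706 = 0.515855/0.012706 ≈ 40.6.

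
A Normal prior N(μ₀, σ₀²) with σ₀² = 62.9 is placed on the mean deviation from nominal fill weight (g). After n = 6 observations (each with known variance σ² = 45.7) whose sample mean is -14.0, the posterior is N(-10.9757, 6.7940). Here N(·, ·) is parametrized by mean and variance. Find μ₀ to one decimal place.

With known observation variance, the Normal–Normal posterior has precision τ_n = τ₀ + n/σ² and mean μ_n = (τ₀μ₀ + (n/σ²)x̄)/τ_n.
Here τ₀ = 1/62.9 = 0.015898 and τ_data = 6/45.7 = 0.131291, so τ_n = 0.147189.
Rearranging for μ₀: μ₀ = (μ_n·τ_n − τ_data·x̄)/τ₀ = (-10.9757·0.147189 − 0.131291·-14.0) / 0.015898 = 0.222572/0.015898 ≈ 14.0.

μ₀ = 14.0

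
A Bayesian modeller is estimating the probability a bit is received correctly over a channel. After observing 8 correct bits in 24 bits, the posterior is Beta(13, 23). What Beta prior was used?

A Beta(α, β) prior with s successes and f failures in binomial data gives a Beta(α+s, β+f) posterior.
So α = 13 − 8 = 5 and β = 23 − 16 = 7.

Beta(5, 7)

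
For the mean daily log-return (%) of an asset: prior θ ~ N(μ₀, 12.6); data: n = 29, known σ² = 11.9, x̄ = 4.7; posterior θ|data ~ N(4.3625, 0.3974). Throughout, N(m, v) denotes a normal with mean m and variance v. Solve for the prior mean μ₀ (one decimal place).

μ₀ = -6.0

With known observation variance, the Normal–Normal posterior has precision τ_n = τ₀ + n/σ² and mean μ_n = (τ₀μ₀ + (n/σ²)x̄)/τ_n.
Here τ₀ = 1/12.6 = 0.079365 and τ_data = 29/11.9 = 2.436975, so τ_n = 2.516340.
Rearranging for μ₀: μ₀ = (μ_n·τ_n − τ_data·x̄)/τ₀ = (4.3625·2.516340 − 2.436975·4.7) / 0.079365 = -0.476249/0.079365 ≈ -6.0.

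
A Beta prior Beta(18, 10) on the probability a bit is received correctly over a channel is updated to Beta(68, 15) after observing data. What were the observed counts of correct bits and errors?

Under Beta–binomial conjugacy the posterior parameters are (α+s, β+f).
So s = 68 − 18 = 50 and f = 15 − 10 = 5.

50 correct bits and 5 errors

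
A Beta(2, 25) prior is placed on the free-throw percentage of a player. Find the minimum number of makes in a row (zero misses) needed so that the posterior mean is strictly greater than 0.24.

After k makes and 0 misses the posterior is Beta(2+k, 25), with mean (2+k)/(2+25+k).
Set (2+k)/(27+k) > 0.24 and solve: k > (0.24·27 − 2)/(1 − 0.24) = 5.895.
The smallest integer exceeding 5.895 is 6, and checking k=6: (8)/(33) = 0.2424 > 0.24.

k = 6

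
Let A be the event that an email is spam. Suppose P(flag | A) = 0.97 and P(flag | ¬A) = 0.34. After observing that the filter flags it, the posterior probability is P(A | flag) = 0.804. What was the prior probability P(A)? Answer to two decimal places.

Bayes' rule in odds form gives O(A|E) = O(A)·[P(E|A)/P(E|¬A)], hence O(A) = O(A|E)/LR.
Posterior odds = 0.804/(1−0.804) = 4.1020. LR = 0.97/0.34 = 2.8529.
Prior odds = 4.1020/2.8529 = 1.4378, so P(A) = 1.4378/(1+1.4378) ≈ 0.59.

P(A) = 0.59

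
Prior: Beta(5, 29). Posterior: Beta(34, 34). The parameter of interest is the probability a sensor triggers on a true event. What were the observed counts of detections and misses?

Under Beta–binomial conjugacy the posterior parameters are (a+s, b+f).
Match parameters: s=34−5=29, f=34−29=5.

29 detections and 5 misses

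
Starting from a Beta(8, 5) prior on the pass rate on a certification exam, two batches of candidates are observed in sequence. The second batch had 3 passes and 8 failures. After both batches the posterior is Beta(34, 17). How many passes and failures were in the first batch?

23 passes and 4 failures

Because Beta–binomial updating is additive in the counts, the combined data contributed (α_post−α_prior, β_post−β_prior) successes and failures.
Total across both batches: 34−8=26 passes, 17−5=12 failures.
Subtract the second batch: 26−3=23 passes and 12−8=4 failures.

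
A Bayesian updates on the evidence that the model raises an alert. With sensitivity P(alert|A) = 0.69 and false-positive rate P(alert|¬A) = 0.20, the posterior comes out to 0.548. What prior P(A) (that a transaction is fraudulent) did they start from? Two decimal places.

P(A) = 0.26

Bayes' rule in odds form gives O(A|E) = O(A)·[P(E|A)/P(E|¬A)], hence O(A) = O(A|E)/LR.
Posterior odds = 0.548/(1−0.548) = 1.2124. LR = 0.69/0.20 = 3.4500.
Prior odds = 1.2124/3.4500 = 0.3514, so P(A) = 0.3514/(1+0.3514) ≈ 0.26.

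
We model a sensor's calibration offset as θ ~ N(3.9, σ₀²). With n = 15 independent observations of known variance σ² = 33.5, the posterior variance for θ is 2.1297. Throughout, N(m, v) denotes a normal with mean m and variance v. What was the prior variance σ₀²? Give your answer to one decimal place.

For the Normal–Normal model with known σ², precisions add: τ_n = τ₀ + n/σ².
So 1/σ₀² = 1/2.1297 − 15/33.5 = 0.469550 − 0.447761 = 0.021789.
Hence σ₀² = 1/0.021789 ≈ 45.9.

σ₀² = 45.9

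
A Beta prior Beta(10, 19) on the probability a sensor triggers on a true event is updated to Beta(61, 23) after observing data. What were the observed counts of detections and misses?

A Beta(α, β) prior with s successes and f failures in binomial data gives a Beta(α+s, β+f) posterior.
Match parameters: s=61−10=51, f=23−19=4.

51 detections and 4 misses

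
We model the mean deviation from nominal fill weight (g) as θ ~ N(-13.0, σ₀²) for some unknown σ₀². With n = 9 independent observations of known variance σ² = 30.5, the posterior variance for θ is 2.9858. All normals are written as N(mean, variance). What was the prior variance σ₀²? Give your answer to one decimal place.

Posterior precision equals prior precision plus data precision: 1/σ_n² = 1/σ₀² + n/σ².
So 1/σ₀² = 1/2.9858 − 9/30.5 = 0.334919 − 0.295082 = 0.039837.
Hence σ₀² = 1/0.039837 ≈ 25.1.

σ₀² = 25.1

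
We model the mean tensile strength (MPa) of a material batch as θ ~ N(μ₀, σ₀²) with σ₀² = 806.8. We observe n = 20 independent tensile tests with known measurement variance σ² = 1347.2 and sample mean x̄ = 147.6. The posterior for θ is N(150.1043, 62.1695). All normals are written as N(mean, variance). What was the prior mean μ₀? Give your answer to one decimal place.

The posterior mean is a precision-weighted average: μ_n = (τ₀μ₀ + τ_data·x̄)/(τ₀+τ_data), with τ₀=1/σ₀² and τ_data=n/σ².
Here τ₀ = 1/806.8 = 0.001239 and τ_data = 20/1347.2 = 0.014846, so τ_n = 0.016085.
Rearranging for μ₀: μ₀ = (μ_n·τ_n − τ_data·x̄)/τ₀ = (150.1043·0.016085 − 0.014846·147.6) / 0.001239 = 0.223158/0.001239 ≈ 180.1.

μ₀ = 180.1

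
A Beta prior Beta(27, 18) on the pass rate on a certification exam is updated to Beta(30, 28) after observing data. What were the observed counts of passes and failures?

A Beta(a, b) prior with s successes and f failures in binomial data gives a Beta(a+s, b+f) posterior.
Match parameters: s=30−27=3, f=28−18=10.

3 passes and 10 failures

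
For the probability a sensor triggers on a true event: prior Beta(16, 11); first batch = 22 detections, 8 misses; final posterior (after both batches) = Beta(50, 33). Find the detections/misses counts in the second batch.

12 detections and 14 misses

Sequential conjugate updates are equivalent to a single update on the pooled data, so total successes = posterior α − prior α and total failures = posterior β − prior β.
Total across both batches: 50−16=34 detections, 33−11=22 misses.
Subtract the first batch: 34−22=12 detections and 22−8=14 misses.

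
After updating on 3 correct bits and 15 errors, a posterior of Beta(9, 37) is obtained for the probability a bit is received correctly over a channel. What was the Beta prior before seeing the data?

Beta(6, 22)

Under Beta–binomial conjugacy the posterior parameters are (α+s, β+f).
So α = 9 − 3 = 6 and β = 37 − 15 = 22.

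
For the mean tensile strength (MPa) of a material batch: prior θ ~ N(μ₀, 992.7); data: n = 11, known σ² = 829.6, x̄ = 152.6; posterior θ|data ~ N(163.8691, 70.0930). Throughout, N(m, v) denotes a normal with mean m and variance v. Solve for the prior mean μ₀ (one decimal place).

μ₀ = 312.2

The posterior mean is a precision-weighted average: μ_n = (τ₀μ₀ + τ_data·x̄)/(τ₀+τ_data), with τ₀=1/σ₀² and τ_data=n/σ².
Here τ₀ = 1/992.7 = 0.001007 and τ_data = 11/829.6 = 0.013259, so τ_n = 0.014266.
Rearranging for μ₀: μ₀ = (μ_n·τ_n − τ_data·x̄)/τ₀ = (163.8691·0.014266 − 0.013259·152.6) / 0.001007 = 0.314433/0.001007 ≈ 312.2.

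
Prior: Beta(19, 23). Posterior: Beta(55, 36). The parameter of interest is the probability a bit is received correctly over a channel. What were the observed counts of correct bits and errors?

Under Beta–binomial conjugacy the posterior parameters are (a+s, b+f).
Match parameters: s=55−19=36, f=36−23=13.

36 correct bits and 13 errors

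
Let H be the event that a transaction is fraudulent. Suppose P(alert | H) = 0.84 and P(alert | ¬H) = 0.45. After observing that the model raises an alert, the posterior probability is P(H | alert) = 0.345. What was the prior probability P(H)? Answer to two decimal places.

In odds form, posterior odds = prior odds × likelihood ratio, so prior odds = posterior odds ÷ LR.
Posterior odds = 0.345/(1−0.345) = 0.5267. LR = 0.84/0.45 = 1.8667.
Prior odds = 0.5267/1.8667 = 0.2822, so P(H) = 0.2822/(1+0.2822) ≈ 0.22.

P(H) = 0.22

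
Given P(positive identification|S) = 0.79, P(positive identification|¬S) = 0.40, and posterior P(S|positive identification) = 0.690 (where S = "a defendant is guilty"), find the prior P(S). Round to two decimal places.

Bayes' rule in odds form gives O(S|E) = O(S)·[P(E|S)/P(E|¬S)], hence O(S) = O(S|E)/LR.
Posterior odds = 0.690/(1−0.690) = 2.2258. LR = 0.79/0.40 = 1.9750.
Prior odds = 2.2258/1.9750 = 1.1270, so P(S) = 1.1270/(1+1.1270) ≈ 0.53.

P(S) = 0.53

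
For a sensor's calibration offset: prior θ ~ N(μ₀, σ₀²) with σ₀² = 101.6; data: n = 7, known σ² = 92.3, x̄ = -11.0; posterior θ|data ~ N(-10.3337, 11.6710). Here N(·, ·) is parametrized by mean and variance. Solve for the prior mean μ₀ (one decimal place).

With known observation variance, the Normal–Normal posterior has precision τ_n = τ₀ + n/σ² and mean μ_n = (τ₀μ₀ + (n/σ²)x̄)/τ_n.
Here τ₀ = 1/101.6 = 0.009843 and τ_data = 7/92.3 = 0.075840, so τ_n = 0.085683.
Rearranging for μ₀: μ₀ = (μ_n·τ_n − τ_data·x̄)/τ₀ = (-10.3337·0.085683 − 0.075840·-11.0) / 0.009843 = -0.051182/0.009843 ≈ -5.2.

μ₀ = -5.2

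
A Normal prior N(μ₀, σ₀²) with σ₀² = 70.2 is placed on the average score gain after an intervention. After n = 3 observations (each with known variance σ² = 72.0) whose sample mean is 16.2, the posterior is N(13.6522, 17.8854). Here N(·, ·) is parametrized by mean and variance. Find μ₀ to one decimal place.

With known observation variance, the Normal–Normal posterior has precision τ_n = τ₀ + n/σ² and mean μ_n = (τ₀μ₀ + (n/σ²)x̄)/τ_n.
Here τ₀ = 1/70.2 = 0.014245 and τ_data = 3/72.0 = 0.041667, so τ_n = 0.055912.
Rearranging for μ₀: μ₀ = (μ_n·τ_n − τ_data·x̄)/τ₀ = (13.6522·0.055912 − 0.041667·16.2) / 0.014245 = 0.088316/0.014245 ≈ 6.2.

μ₀ = 6.2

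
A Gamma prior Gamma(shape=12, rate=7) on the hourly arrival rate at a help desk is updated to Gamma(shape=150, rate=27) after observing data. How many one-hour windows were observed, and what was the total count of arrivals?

n = 20 one-hour windows with total 138 arrivals

A Gamma(α, β) prior (rate parametrization) on a Poisson rate with n observations summing to S gives posterior Gamma(α+S, β+n).
Matching: Σxᵢ = 150 − 12 = 138 and n = 27 − 7 = 20.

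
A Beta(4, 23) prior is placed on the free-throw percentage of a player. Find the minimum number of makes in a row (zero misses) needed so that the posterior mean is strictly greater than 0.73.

After k makes and 0 misses the posterior is Beta(4+k, 23), with mean (4+k)/(4+23+k).
Set (4+k)/(27+k) > 0.73 and solve: k > (0.73·27 − 4)/(1 − 0.73) = 58.185.
The smallest integer exceeding 58.185 is 59, and checking k=59: (63)/(86) = 0.7326 > 0.73.

k = 59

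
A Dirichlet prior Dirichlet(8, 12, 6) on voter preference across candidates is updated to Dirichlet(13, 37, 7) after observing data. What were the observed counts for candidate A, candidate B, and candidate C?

counts (5, 25, 1)

For a Dirichlet(α) prior with multinomial counts c, the posterior is Dirichlet(α + c) componentwise.
Counts are posterior − prior componentwise: 13−8=5, 37−12=25, 7−6=1.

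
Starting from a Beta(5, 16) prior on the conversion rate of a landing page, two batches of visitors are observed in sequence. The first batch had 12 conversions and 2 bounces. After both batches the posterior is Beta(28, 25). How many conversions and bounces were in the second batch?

11 conversions and 7 bounces

Sequential conjugate updates are equivalent to a single update on the pooled data, so total successes = posterior α − prior α and total failures = posterior β − prior β.
Total across both batches: 28−5=23 conversions, 25−16=9 bounces.
Subtract the first batch: 23−12=11 conversions and 9−2=7 bounces.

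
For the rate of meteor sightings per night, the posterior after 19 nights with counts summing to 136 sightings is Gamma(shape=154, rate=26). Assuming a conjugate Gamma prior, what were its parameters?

Gamma–Poisson conjugacy: posterior shape = α + Σxᵢ, posterior rate = β + n.
So α = 154 − 136 = 18 and β = 26 − 19 = 7.

Gamma(shape=18, rate=7)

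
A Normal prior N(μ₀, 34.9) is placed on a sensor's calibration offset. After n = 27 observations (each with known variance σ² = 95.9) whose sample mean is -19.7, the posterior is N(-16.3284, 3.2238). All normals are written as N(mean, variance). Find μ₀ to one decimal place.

With known observation variance, the Normal–Normal posterior has precision τ_n = τ₀ + n/σ² and mean μ_n = (τ₀μ₀ + (n/σ²)x̄)/τ_n.
Here τ₀ = 1/34.9 = 0.028653 and τ_data = 27/95.9 = 0.281543, so τ_n = 0.310196.
Rearranging for μ₀: μ₀ = (μ_n·τ_n − τ_data·x̄)/τ₀ = (-16.3284·0.310196 − 0.281543·-19.7) / 0.028653 = 0.481393/0.028653 ≈ 16.8.

μ₀ = 16.8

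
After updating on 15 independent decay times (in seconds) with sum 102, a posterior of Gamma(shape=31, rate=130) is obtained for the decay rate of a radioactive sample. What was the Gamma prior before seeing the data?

Gamma(shape=16, rate=28)

For an exponential likelihood with a Gamma(α, β) prior on the rate, n observations with total T give posterior Gamma(α+n, β+T).
So α = 31 − 15 = 16 and β = 130 − 102 = 28.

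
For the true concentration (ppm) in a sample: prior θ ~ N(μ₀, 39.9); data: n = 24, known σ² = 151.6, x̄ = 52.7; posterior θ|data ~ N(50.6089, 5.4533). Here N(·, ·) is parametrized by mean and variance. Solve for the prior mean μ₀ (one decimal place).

μ₀ = 37.4

With known observation variance, the Normal–Normal posterior has precision τ_n = τ₀ + n/σ² and mean μ_n = (τ₀μ₀ + (n/σ²)x̄)/τ_n.
Here τ₀ = 1/39.9 = 0.025063 and τ_data = 24/151.6 = 0.158311, so τ_n = 0.183374.
Rearranging for μ₀: μ₀ = (μ_n·τ_n − τ_data·x̄)/τ₀ = (50.6089·0.183374 − 0.158311·52.7) / 0.025063 = 0.937367/0.025063 ≈ 37.4.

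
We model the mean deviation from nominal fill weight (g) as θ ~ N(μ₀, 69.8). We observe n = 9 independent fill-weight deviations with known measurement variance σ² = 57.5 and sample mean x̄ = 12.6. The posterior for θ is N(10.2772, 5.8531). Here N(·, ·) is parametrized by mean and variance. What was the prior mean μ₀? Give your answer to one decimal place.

The posterior mean is a precision-weighted average: μ_n = (τ₀μ₀ + τ_data·x̄)/(τ₀+τ_data), with τ₀=1/σ₀² and τ_data=n/σ².
Here τ₀ = 1/69.8 = 0.014327 and τ_data = 9/57.5 = 0.156522, so τ_n = 0.170849.
Rearranging for μ₀: μ₀ = (μ_n·τ_n − τ_data·x̄)/τ₀ = (10.2772·0.170849 − 0.156522·12.6) / 0.014327 = -0.216328/0.014327 ≈ -15.1.

μ₀ = -15.1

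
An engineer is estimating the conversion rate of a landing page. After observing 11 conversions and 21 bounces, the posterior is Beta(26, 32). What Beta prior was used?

Beta is conjugate to the binomial likelihood: posterior = Beta(a+s, b+f).
Subtract the data counts: 26−11=15, 32−21=11.

Beta(15, 11)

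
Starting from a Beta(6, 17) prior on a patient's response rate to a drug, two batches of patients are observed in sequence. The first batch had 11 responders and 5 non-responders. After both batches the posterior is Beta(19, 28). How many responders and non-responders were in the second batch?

2 responders and 6 non-responders

Sequential conjugate updates are equivalent to a single update on the pooled data, so total successes = posterior α − prior α and total failures = posterior β − prior β.
Total across both batches: 19−6=13 responders, 28−17=11 non-responders.
Subtract the first batch: 13−11=2 responders and 11−5=6 non-responders.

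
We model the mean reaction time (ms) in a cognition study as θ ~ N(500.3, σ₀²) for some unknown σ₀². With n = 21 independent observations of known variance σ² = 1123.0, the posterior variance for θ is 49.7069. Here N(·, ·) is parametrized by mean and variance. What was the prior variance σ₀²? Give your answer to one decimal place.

For the Normal–Normal model with known σ², precisions add: τ_n = τ₀ + n/σ².
So 1/σ₀² = 1/49.7069 − 21/1123.0 = 0.020118 − 0.018700 = 0.001418.
Hence σ₀² = 1/0.001418 ≈ 705.2.

σ₀² = 705.2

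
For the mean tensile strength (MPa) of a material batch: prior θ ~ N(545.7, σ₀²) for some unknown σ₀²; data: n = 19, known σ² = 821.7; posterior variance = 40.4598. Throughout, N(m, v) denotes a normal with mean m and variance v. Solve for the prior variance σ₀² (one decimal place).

For the Normal–Normal model with known σ², precisions add: τ_n = τ₀ + n/σ².
So 1/σ₀² = 1/40.4598 − 19/821.7 = 0.024716 − 0.023123 = 0.001593.
Hence σ₀² = 1/0.001593 ≈ 627.7.

σ₀² = 627.7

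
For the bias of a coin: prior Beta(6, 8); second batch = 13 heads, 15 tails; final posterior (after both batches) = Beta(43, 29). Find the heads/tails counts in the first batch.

24 heads and 6 tails

Because Beta–binomial updating is additive in the counts, the combined data contributed (α_post−α_prior, β_post−β_prior) successes and failures.
Total across both batches: 43−6=37 heads, 29−8=21 tails.
Subtract the second batch: 37−13=24 heads and 21−15=6 tails.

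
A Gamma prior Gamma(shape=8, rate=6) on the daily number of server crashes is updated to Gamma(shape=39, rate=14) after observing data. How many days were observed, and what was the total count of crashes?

Gamma–Poisson conjugacy: posterior shape = α + Σxᵢ, posterior rate = β + n.
Matching: Σxᵢ = 39 − 8 = 31 and n = 14 − 6 = 8.

n = 8 days with total 31 crashes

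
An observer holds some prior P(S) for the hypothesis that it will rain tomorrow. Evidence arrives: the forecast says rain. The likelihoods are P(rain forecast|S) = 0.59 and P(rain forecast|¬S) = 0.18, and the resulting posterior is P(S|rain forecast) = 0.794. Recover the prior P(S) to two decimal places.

In odds form, posterior odds = prior odds × likelihood ratio, so prior odds = posterior odds ÷ LR.
Posterior odds = 0.794/(1−0.794) = 3.8544. LR = 0.59/0.18 = 3.2778.
Prior odds = 3.8544/3.2778 = 1.1759, so P(S) = 1.1759/(1+1.1759) ≈ 0.54.

P(S) = 0.54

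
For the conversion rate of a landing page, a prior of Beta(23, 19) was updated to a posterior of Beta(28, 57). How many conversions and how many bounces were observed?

Under Beta–binomial conjugacy the posterior parameters are (α+s, β+f).
Match parameters: s=28−23=5, f=57−19=38.

5 conversions and 38 bounces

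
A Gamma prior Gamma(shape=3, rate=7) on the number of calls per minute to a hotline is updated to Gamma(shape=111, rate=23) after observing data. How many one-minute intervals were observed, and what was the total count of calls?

n = 16 one-minute intervals with total 108 calls

Gamma–Poisson conjugacy: posterior shape = α + Σxᵢ, posterior rate = β + n.
Matching: Σxᵢ = 111 − 3 = 108 and n = 23 − 7 = 16.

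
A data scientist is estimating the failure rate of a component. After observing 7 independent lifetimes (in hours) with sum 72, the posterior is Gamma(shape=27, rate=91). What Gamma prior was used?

For an exponential likelihood with a Gamma(α, β) prior on the rate, n observations with total T give posterior Gamma(α+n, β+T).
So α = 27 − 7 = 20 and β = 91 − 72 = 19.

Gamma(shape=20, rate=19)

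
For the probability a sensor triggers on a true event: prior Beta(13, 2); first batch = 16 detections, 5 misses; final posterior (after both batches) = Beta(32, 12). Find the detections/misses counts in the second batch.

3 detections and 5 misses

Because Beta–binomial updating is additive in the counts, the combined data contributed (α_post−α_prior, β_post−β_prior) successes and failures.
Total across both batches: 32−13=19 detections, 12−2=10 misses.
Subtract the first batch: 19−16=3 detections and 10−5=5 misses.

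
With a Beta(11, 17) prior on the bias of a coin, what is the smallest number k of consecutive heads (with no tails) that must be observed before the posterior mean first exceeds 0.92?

After k heads and 0 tails the posterior is Beta(11+k, 17), with mean (11+k)/(11+17+k).
Set (11+k)/(28+k) > 0.92 and solve: k > (0.92·28 − 11)/(1 − 0.92) = 184.500.
The smallest integer exceeding 184.500 is 185, and checking k=185: (196)/(213) = 0.9202 > 0.92.

k = 185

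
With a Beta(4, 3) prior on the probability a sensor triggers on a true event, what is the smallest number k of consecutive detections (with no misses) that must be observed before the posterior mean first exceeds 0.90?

After k detections and 0 misses the posterior is Beta(4+k, 3), with mean (4+k)/(4+3+k).
Set (4+k)/(7+k) > 0.90 and solve: k > (0.90·7 − 4)/(1 − 0.90) = 23.000.
The smallest integer exceeding 23.000 is 24, and checking k=24: (28)/(31) = 0.9032 > 0.90.

k = 24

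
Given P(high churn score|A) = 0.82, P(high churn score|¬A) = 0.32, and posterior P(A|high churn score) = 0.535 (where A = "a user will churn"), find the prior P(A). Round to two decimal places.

In odds form, posterior odds = prior odds × likelihood ratio, so prior odds = posterior odds ÷ LR.
Posterior odds = 0.535/(1−0.535) = 1.1505. LR = 0.82/0.32 = 2.5625.
Prior odds = 1.1505/2.5625 = 0.4490, so P(A) = 0.4490/(1+0.4490) ≈ 0.31.

P(A) = 0.31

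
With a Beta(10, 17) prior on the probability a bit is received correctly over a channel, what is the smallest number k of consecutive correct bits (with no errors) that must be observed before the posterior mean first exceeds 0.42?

After k correct bits and 0 errors the posterior is Beta(10+k, 17), with mean (10+k)/(10+17+k).
Set (10+k)/(27+k) > 0.42 and solve: k > (0.42·27 − 10)/(1 − 0.42) = 2.310.
The smallest integer exceeding 2.310 is 3, and checking k=3: (13)/(30) = 0.4333 > 0.42.

k = 3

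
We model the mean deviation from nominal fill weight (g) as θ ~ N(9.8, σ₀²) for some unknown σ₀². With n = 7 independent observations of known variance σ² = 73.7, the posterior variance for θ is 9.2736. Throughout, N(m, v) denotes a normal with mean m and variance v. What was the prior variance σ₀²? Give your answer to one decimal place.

Posterior precision equals prior precision plus data precision: 1/σ_n² = 1/σ₀² + n/σ².
So 1/σ₀² = 1/9.2736 − 7/73.7 = 0.107833 − 0.094980 = 0.012853.
Hence σ₀² = 1/0.012853 ≈ 77.8.

σ₀² = 77.8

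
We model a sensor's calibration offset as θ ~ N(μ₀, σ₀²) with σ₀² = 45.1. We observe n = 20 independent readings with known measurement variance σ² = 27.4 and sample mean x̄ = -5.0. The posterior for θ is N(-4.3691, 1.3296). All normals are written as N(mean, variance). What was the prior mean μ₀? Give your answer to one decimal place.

The posterior mean is a precision-weighted average: μ_n = (τ₀μ₀ + τ_data·x̄)/(τ₀+τ_data), with τ₀=1/σ₀² and τ_data=n/σ².
Here τ₀ = 1/45.1 = 0.022173 and τ_data = 20/27.4 = 0.729927, so τ_n = 0.752100.
Rearranging for μ₀: μ₀ = (μ_n·τ_n − τ_data·x̄)/τ₀ = (-4.3691·0.752100 − 0.729927·-5.0) / 0.022173 = 0.363635/0.022173 ≈ 16.4.

μ₀ = 16.4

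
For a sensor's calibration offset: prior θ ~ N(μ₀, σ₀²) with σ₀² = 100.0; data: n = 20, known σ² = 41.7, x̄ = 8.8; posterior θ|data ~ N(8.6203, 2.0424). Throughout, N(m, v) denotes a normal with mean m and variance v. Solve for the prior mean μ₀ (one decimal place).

μ₀ = 0.0

With known observation variance, the Normal–Normal posterior has precision τ_n = τ₀ + n/σ² and mean μ_n = (τ₀μ₀ + (n/σ²)x̄)/τ_n.
Here τ₀ = 1/100.0 = 0.010000 and τ_data = 20/41.7 = 0.479616, so τ_n = 0.489616.
Rearranging for μ₀: μ₀ = (μ_n·τ_n − τ_data·x̄)/τ₀ = (8.6203·0.489616 − 0.479616·8.8) / 0.010000 = 0.000016/0.010000 ≈ 0.0.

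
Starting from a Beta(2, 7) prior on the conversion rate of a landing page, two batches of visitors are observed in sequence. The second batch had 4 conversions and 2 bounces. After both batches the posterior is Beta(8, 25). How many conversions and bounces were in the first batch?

Sequential conjugate updates are equivalent to a single update on the pooled data, so total successes = posterior α − prior α and total failures = posterior β − prior β.
Total across both batches: 8−2=6 conversions, 25−7=18 bounces.
Subtract the second batch: 6−4=2 conversions and 18−2=16 bounces.

2 conversions and 16 bounces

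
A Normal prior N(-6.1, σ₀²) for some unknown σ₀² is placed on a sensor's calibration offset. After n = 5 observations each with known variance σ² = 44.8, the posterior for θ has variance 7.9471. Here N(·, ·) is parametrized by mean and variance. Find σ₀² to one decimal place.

For the Normal–Normal model with known σ², precisions add: τ_n = τ₀ + n/σ².
So 1/σ₀² = 1/7.9471 − 5/44.8 = 0.125832 − 0.111607 = 0.014225.
Hence σ₀² = 1/0.014225 ≈ 70.3.

σ₀² = 70.3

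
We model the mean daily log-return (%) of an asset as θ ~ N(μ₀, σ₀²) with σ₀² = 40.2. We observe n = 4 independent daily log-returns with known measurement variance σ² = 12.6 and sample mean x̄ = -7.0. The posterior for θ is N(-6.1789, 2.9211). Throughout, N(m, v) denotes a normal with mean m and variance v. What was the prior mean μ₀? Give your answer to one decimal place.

The posterior mean is a precision-weighted average: μ_n = (τ₀μ₀ + τ_data·x̄)/(τ₀+τ_data), with τ₀=1/σ₀² and τ_data=n/σ².
Here τ₀ = 1/40.2 = 0.024876 and τ_data = 4/12.6 = 0.317460, so τ_n = 0.342336.
Rearranging for μ₀: μ₀ = (μ_n·τ_n − τ_data·x̄)/τ₀ = (-6.1789·0.342336 − 0.317460·-7.0) / 0.024876 = 0.106960/0.024876 ≈ 4.3.

μ₀ = 4.3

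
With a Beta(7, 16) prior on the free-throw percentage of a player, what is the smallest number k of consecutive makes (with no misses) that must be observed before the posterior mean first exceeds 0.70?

After k makes and 0 misses the posterior is Beta(7+k, 16), with mean (7+k)/(7+16+k).
Set (7+k)/(23+k) > 0.70 and solve: k > (0.70·23 − 7)/(1 − 0.70) = 30.333.
The smallest integer exceeding 30.333 is 31, and checking k=31: (38)/(54) = 0.7037 > 0.70.

k = 31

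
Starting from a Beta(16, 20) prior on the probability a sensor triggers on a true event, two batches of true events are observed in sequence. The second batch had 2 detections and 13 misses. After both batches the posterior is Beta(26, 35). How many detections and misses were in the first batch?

8 detections and 2 misses

Because Beta–binomial updating is additive in the counts, the combined data contributed (α_post−α_prior, β_post−β_prior) successes and failures.
Total across both batches: 26−16=10 detections, 35−20=15 misses.
Subtract the second batch: 10−2=8 detections and 15−13=2 misses.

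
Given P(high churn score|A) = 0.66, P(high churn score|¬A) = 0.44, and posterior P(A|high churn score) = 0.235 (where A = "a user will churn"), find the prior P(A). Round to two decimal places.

P(A) = 0.17

Bayes' rule in odds form gives O(A|E) = O(A)·[P(E|A)/P(E|¬A)], hence O(A) = O(A|E)/LR.
Posterior odds = 0.235/(1−0.235) = 0.3072. LR = 0.66/0.44 = 1.5000.
Prior odds = 0.3072/1.5000 = 0.2048, so P(A) = 0.2048/(1+0.2048) ≈ 0.17.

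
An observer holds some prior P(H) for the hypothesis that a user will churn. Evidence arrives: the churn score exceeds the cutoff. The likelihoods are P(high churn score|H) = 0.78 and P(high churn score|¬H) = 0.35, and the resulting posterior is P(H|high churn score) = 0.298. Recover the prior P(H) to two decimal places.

In odds form, posterior odds = prior odds × likelihood ratio, so prior odds = posterior odds ÷ LR.
Posterior odds = 0.298/(1−0.298) = 0.4245. LR = 0.78/0.35 = 2.2286.
Prior odds = 0.4245/2.2286 = 0.1905, so P(H) = 0.1905/(1+0.1905) ≈ 0.16.

P(H) = 0.16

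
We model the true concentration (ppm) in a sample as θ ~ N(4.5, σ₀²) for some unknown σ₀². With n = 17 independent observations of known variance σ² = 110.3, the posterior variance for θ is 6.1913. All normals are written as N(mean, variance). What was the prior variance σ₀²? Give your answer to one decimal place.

For the Normal–Normal model with known σ², precisions add: τ_n = τ₀ + n/σ².
So 1/σ₀² = 1/6.1913 − 17/110.3 = 0.161517 − 0.154125 = 0.007392.
Hence σ₀² = 1/0.007392 ≈ 135.3.

σ₀² = 135.3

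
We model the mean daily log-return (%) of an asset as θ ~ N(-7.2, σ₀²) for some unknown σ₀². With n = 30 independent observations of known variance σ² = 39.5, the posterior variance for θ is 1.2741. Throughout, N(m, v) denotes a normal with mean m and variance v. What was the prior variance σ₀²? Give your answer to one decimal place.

σ₀² = 39.4

Posterior precision equals prior precision plus data precision: 1/σ_n² = 1/σ₀² + n/σ².
So 1/σ₀² = 1/1.2741 − 30/39.5 = 0.784868 − 0.759494 = 0.025374.
Hence σ₀² = 1/0.025374 ≈ 39.4.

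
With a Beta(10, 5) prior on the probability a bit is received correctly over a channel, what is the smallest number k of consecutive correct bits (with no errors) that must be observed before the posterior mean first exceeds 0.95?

After k correct bits and 0 errors the posterior is Beta(10+k, 5), with mean (10+k)/(10+5+k).
Set (10+k)/(15+k) > 0.95 and solve: k > (0.95·15 − 10)/(1 − 0.95) = 85.000.
The smallest integer exceeding 85.000 is 86.

k = 86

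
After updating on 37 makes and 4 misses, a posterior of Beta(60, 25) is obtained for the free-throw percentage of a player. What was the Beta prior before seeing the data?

Beta(23, 21)

Under Beta–binomial conjugacy the posterior parameters are (α+s, β+f).
Subtract the data counts: 60−37=23, 25−4=21.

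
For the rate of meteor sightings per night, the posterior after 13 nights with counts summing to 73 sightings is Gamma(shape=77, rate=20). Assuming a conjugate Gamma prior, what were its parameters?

Gamma–Poisson conjugacy: posterior shape = α + Σxᵢ, posterior rate = β + n.
So α = 77 − 73 = 4 and β = 20 − 13 = 7.

Gamma(shape=4, rate=7)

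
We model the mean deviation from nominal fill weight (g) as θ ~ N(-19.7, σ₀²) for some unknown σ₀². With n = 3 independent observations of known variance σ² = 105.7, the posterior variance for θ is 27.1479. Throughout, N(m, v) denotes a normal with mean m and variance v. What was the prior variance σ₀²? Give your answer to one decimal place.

σ₀² = 118.3

For the Normal–Normal model with known σ², precisions add: τ_n = τ₀ + n/σ².
So 1/σ₀² = 1/27.1479 − 3/105.7 = 0.036835 − 0.028382 = 0.008453.
Hence σ₀² = 1/0.008453 ≈ 118.3.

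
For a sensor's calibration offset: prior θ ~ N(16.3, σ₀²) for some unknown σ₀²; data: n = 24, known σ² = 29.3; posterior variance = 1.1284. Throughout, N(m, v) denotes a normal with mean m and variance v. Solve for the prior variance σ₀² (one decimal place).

σ₀² = 14.9

Posterior precision equals prior precision plus data precision: 1/σ_n² = 1/σ₀² + n/σ².
So 1/σ₀² = 1/1.1284 − 24/29.3 = 0.886211 − 0.819113 = 0.067098.
Hence σ₀² = 1/0.067098 ≈ 14.9.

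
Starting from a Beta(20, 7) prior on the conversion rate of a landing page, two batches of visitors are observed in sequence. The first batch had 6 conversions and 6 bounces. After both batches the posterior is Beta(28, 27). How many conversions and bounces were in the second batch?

Sequential conjugate updates are equivalent to a single update on the pooled data, so total successes = posterior α − prior α and total failures = posterior β − prior β.
Total across both batches: 28−20=8 conversions, 27−7=20 bounces.
Subtract the first batch: 8−6=2 conversions and 20−6=14 bounces.

2 conversions and 14 bounces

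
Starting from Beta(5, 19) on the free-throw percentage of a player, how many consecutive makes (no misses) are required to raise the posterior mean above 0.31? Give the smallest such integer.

After k makes and 0 misses the posterior is Beta(5+k, 19), with mean (5+k)/(5+19+k).
Set (5+k)/(24+k) > 0.31 and solve: k > (0.31·24 − 5)/(1 − 0.31) = 3.536.
The smallest integer exceeding 3.536 is 4.

k = 4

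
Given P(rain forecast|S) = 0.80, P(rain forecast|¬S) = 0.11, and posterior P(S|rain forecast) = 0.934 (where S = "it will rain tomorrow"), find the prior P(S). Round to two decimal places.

P(S) = 0.66

Bayes' rule in odds form gives O(S|E) = O(S)·[P(E|S)/P(E|¬S)], hence O(S) = O(S|E)/LR.
Posterior odds = 0.934/(1−0.934) = 14.1515. LR = 0.80/0.11 = 7.2727.
Prior odds = 14.1515/7.2727 = 1.9458, so P(S) = 1.9458/(1+1.9458) ≈ 0.66.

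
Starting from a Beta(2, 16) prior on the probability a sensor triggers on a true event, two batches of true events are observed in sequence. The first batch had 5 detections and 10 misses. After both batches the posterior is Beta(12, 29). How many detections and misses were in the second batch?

5 detections and 3 misses

Sequential conjugate updates are equivalent to a single update on the pooled data, so total successes = posterior α − prior α and total failures = posterior β − prior β.
Total across both batches: 12−2=10 detections, 29−16=13 misses.
Subtract the first batch: 10−5=5 detections and 13−10=3 misses.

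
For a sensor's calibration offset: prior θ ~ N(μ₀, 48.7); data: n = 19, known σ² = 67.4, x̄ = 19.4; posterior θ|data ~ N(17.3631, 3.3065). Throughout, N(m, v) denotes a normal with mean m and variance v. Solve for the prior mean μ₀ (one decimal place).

μ₀ = -10.6

With known observation variance, the Normal–Normal posterior has precision τ_n = τ₀ + n/σ² and mean μ_n = (τ₀μ₀ + (n/σ²)x̄)/τ_n.
Here τ₀ = 1/48.7 = 0.020534 and τ_data = 19/67.4 = 0.281899, so τ_n = 0.302433.
Rearranging for μ₀: μ₀ = (μ_n·τ_n − τ_data·x̄)/τ₀ = (17.3631·0.302433 − 0.281899·19.4) / 0.020534 = -0.217666/0.020534 ≈ -10.6.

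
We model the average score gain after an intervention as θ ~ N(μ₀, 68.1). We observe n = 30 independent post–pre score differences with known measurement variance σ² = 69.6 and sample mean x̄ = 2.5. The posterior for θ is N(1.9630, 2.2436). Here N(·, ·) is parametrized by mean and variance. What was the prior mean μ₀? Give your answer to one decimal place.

With known observation variance, the Normal–Normal posterior has precision τ_n = τ₀ + n/σ² and mean μ_n = (τ₀μ₀ + (n/σ²)x̄)/τ_n.
Here τ₀ = 1/68.1 = 0.014684 and τ_data = 30/69.6 = 0.431034, so τ_n = 0.445718.
Rearranging for μ₀: μ₀ = (μ_n·τ_n − τ_data·x̄)/τ₀ = (1.9630·0.445718 − 0.431034·2.5) / 0.014684 = -0.202641/0.014684 ≈ -13.8.

μ₀ = -13.8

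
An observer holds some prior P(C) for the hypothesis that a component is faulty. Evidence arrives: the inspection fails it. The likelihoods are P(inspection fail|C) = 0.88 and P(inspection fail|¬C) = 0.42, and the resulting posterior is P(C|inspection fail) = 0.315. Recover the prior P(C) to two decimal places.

In odds form, posterior odds = prior odds × likelihood ratio, so prior odds = posterior odds ÷ LR.
Posterior odds = 0.315/(1−0.315) = 0.4599. LR = 0.88/0.42 = 2.0952.
Prior odds = 0.4599/2.0952 = 0.2195, so P(C) = 0.2195/(1+0.2195) ≈ 0.18.

P(C) = 0.18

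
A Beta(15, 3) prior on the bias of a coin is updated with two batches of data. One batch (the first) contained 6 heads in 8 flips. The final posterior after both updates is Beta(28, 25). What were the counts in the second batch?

7 heads and 20 tails

Sequential conjugate updates are equivalent to a single update on the pooled data, so total successes = posterior α − prior α and total failures = posterior β − prior β.
Total across both batches: 28−15=13 heads, 25−3=22 tails.
Subtract the first batch: 13−6=7 heads and 22−2=20 tails.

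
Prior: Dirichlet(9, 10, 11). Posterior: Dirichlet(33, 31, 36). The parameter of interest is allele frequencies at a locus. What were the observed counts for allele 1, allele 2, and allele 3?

For a Dirichlet(α) prior with multinomial counts c, the posterior is Dirichlet(α + c) componentwise.
Counts are posterior − prior componentwise: 33−9=24, 31−10=21, 36−11=25.

counts (24, 21, 25)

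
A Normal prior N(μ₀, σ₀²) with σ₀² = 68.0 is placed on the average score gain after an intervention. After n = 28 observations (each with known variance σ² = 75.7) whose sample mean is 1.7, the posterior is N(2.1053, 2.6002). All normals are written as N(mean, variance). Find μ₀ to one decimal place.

The posterior mean is a precision-weighted average: μ_n = (τ₀μ₀ + τ_data·x̄)/(τ₀+τ_data), with τ₀=1/σ₀² and τ_data=n/σ².
Here τ₀ = 1/68.0 = 0.014706 and τ_data = 28/75.7 = 0.369881, so τ_n = 0.384587.
Rearranging for μ₀: μ₀ = (μ_n·τ_n − τ_data·x̄)/τ₀ = (2.1053·0.384587 − 0.369881·1.7) / 0.014706 = 0.180873/0.014706 ≈ 12.3.

μ₀ = 12.3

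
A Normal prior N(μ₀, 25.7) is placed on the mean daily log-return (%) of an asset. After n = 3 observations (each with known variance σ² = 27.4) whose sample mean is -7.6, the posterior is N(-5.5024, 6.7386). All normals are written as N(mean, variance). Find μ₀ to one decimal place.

μ₀ = 0.4

With known observation variance, the Normal–Normal posterior has precision τ_n = τ₀ + n/σ² and mean μ_n = (τ₀μ₀ + (n/σ²)x̄)/τ_n.
Here τ₀ = 1/25.7 = 0.038911 and τ_data = 3/27.4 = 0.109489, so τ_n = 0.148400.
Rearranging for μ₀: μ₀ = (μ_n·τ_n − τ_data·x̄)/τ₀ = (-5.5024·0.148400 − 0.109489·-7.6) / 0.038911 = 0.015560/0.038911 ≈ 0.4.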